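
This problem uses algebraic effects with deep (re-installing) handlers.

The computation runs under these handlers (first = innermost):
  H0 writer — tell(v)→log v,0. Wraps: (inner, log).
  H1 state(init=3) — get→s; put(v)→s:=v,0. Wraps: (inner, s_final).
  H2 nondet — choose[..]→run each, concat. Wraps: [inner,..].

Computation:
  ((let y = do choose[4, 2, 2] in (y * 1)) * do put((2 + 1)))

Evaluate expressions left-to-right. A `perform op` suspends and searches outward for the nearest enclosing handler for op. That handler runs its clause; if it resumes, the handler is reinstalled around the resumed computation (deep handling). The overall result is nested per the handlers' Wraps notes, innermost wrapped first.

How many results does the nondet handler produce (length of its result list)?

Working:
choose[4, 2, 2] @ H2
  branch[0] choose=4:
    put(3) @ H1 ⇒ s:=3
    H0 returns (0, ())
    H1 returns ((0, ()), 3)
    H2 returns [((0, ()), 3)]
  branch[1] choose=2:
    put(3) @ H1 ⇒ s:=3
    H0 returns (0, ())
    H1 returns ((0, ()), 3)
    H2 returns [((0, ()), 3)]
  branch[2] choose=2:
    put(3) @ H1 ⇒ s:=3
    H0 returns (0, ())
    H1 returns ((0, ()), 3)
    H2 returns [((0, ()), 3)]
= [((0, ()), 3), ((0, ()), 3), ((0, ()), 3)]

Answer: 3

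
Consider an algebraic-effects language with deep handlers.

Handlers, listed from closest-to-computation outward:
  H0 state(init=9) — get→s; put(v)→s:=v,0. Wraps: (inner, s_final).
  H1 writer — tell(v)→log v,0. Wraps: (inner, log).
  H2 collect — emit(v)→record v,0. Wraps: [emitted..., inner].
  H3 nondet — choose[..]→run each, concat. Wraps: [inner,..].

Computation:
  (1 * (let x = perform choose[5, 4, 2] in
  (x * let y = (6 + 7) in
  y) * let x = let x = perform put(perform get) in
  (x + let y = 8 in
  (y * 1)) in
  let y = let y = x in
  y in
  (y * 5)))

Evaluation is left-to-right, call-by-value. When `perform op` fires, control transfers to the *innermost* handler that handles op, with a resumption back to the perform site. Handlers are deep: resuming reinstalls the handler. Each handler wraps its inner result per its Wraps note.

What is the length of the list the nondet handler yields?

Answer: 3

Step-by-step:
choose[5, 4, 2] @ H3
  branch[0] choose=5:
    get @ H0 ⇒ 9
    put(9) @ H0 ⇒ s:=9
    H0 returns (2600, 9)
    H1 returns ((2600, 9), ())
    H2 returns [((2600, 9), ())]
    H3 returns [[((2600, 9), ())]]
  branch[1] choose=4:
    get @ H0 ⇒ 9
    put(9) @ H0 ⇒ s:=9
    H0 returns (2080, 9)
    H1 returns ((2080, 9), ())
    H2 returns [((2080, 9), ())]
    H3 returns [[((2080, 9), ())]]
  branch[2] choose=2:
    get @ H0 ⇒ 9
    put(9) @ H0 ⇒ s:=9
    H0 returns (1040, 9)
    H1 returns ((1040, 9), ())
    H2 returns [((1040, 9), ())]
    H3 returns [[((1040, 9), ())]]
= [[((2600, 9), ())], [((2080, 9), ())], [((1040, 9), ())]]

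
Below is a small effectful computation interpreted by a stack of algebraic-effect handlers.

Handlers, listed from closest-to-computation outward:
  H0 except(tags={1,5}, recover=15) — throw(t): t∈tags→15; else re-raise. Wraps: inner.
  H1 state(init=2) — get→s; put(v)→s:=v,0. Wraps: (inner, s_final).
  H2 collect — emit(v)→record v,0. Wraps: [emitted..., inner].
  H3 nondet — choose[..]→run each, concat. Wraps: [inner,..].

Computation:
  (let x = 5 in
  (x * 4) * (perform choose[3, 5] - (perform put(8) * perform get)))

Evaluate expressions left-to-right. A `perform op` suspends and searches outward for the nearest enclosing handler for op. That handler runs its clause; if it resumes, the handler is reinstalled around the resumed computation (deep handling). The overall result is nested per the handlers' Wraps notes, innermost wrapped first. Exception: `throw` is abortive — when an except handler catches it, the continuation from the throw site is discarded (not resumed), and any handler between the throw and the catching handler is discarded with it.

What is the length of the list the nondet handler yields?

Evaluation trace:
choose[3, 5] @ H3
  branch[0] choose=3:
    put(8) @ H1 ⇒ s:=8
    get @ H1 ⇒ 8
    H0 returns 60
    H1 returns (60, 8)
    H2 returns [(60, 8)]
    H3 returns [[(60, 8)]]
  branch[1] choose=5:
    put(8) @ H1 ⇒ s:=8
    get @ H1 ⇒ 8
    H0 returns 100
    H1 returns (100, 8)
    H2 returns [(100, 8)]
    H3 returns [[(100, 8)]]
= [[(60, 8)], [(100, 8)]]

Answer: 2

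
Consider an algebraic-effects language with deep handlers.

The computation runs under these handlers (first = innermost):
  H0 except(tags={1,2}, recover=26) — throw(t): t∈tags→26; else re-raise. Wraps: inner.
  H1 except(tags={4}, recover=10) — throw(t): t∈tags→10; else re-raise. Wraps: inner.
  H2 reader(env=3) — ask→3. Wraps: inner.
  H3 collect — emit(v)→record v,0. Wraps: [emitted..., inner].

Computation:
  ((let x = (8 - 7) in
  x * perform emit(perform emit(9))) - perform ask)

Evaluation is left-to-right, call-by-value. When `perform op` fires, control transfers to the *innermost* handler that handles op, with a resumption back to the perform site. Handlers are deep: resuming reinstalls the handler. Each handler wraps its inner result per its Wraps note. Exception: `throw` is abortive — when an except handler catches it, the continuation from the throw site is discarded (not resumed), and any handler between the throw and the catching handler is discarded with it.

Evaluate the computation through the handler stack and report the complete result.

Evaluation trace:
emit(9) @ H3 ⇒ out+=9
emit(0) @ H3 ⇒ out+=0
ask @ H2 ⇒ 3
H0 returns -3
H1 returns -3
H2 returns -3
H3 returns [9, 0, -3]
= [9, 0, -3]

Answer: [9, 0, -3]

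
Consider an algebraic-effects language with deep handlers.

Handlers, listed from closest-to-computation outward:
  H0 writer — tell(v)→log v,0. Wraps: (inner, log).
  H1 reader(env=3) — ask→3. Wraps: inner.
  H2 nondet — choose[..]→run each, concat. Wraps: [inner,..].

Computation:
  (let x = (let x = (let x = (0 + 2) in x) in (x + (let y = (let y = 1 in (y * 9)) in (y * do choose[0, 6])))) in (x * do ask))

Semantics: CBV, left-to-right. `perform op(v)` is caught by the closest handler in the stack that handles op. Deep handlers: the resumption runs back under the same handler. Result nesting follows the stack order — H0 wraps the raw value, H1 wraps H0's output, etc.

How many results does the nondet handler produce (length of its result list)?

Evaluation trace:
choose[0, 6] @ H2
  branch[0] choose=0:
    ask @ H1 ⇒ 3
    H0 returns (6, ())
    H1 returns (6, ())
    H2 returns [(6, ())]
  branch[1] choose=6:
    ask @ H1 ⇒ 3
    H0 returns (168, ())
    H1 returns (168, ())
    H2 returns [(168, ())]
= [(6, ()), (168, ())]

Answer: 2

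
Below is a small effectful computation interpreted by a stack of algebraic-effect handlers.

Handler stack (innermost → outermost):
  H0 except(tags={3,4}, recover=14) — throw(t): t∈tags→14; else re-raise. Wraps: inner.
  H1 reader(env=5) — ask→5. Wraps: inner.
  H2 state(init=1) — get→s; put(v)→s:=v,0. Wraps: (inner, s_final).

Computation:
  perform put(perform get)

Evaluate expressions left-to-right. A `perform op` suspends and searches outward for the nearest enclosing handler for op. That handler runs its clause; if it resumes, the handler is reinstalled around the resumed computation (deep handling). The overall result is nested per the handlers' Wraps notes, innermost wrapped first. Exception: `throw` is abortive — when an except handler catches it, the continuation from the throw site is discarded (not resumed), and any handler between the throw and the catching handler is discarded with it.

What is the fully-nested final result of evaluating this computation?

Answer: (0, 1)

Working:
get @ H2 ⇒ 1
put(1) @ H2 ⇒ s:=1
H0 returns 0
H1 returns 0
H2 returns (0, 1)
= (0, 1)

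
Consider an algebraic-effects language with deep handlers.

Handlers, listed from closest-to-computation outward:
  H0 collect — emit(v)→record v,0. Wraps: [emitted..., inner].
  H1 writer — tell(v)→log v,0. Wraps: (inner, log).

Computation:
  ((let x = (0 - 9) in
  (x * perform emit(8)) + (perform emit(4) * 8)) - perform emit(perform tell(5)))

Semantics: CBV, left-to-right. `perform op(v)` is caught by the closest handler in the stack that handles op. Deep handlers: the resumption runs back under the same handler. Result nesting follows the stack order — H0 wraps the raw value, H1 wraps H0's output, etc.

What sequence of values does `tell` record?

Answer: (5)

Working:
emit(8) @ H0 ⇒ out+=8
emit(4) @ H0 ⇒ out+=4
tell(5) @ H1 ⇒ log+=5
emit(0) @ H0 ⇒ out+=0
H0 returns [8, 4, 0, 0]
H1 returns ([8, 4, 0, 0], (5))
= ([8, 4, 0, 0], (5))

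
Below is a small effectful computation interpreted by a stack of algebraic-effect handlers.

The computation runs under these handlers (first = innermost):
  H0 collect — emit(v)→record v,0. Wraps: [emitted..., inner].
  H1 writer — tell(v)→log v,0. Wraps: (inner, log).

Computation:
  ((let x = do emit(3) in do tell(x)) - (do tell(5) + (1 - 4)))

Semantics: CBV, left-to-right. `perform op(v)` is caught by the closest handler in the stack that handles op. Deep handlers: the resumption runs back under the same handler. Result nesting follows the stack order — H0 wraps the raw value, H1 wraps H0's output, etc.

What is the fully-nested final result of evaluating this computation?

Answer: ([3, 3], (0, 5))

Working:
emit(3) @ H0 ⇒ out+=3
tell(0) @ H1 ⇒ log+=0
tell(5) @ H1 ⇒ log+=5
H0 returns [3, 3]
H1 returns ([3, 3], (0, 5))
= ([3, 3], (0, 5))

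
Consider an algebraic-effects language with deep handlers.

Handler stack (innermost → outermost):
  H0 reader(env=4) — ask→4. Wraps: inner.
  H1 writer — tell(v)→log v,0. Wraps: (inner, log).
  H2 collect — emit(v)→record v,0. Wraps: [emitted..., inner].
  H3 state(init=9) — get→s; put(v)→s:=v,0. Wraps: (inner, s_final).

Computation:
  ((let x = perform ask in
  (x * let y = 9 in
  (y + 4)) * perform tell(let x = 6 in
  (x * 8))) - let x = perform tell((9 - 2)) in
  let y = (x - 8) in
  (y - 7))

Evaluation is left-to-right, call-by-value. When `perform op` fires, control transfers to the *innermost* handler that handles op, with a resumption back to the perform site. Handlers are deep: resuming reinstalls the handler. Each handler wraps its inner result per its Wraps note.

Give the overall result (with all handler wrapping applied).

Evaluation trace:
ask @ H0 ⇒ 4
tell(48) @ H1 ⇒ log+=48
tell(7) @ H1 ⇒ log+=7
H0 returns 15
H1 returns (15, (48, 7))
H2 returns [(15, (48, 7))]
H3 returns ([(15, (48, 7))], 9)
= ([(15, (48, 7))], 9)

Answer: ([(15, (48, 7))], 9)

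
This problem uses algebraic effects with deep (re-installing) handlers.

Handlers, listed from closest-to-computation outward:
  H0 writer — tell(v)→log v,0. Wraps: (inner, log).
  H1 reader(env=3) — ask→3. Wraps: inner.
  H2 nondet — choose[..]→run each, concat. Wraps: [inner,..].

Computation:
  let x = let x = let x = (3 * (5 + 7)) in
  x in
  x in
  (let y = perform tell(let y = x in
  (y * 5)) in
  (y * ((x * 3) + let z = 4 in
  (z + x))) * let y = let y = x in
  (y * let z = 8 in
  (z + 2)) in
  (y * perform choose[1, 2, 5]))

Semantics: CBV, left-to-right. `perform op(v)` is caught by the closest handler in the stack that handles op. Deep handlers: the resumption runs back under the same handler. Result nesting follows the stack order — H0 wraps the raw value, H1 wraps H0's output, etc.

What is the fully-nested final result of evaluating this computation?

Working:
tell(180) @ H0 ⇒ log+=180
choose[1, 2, 5] @ H2
  branch[0] choose=1:
    H0 returns (0, (180))
    H1 returns (0, (180))
    H2 returns [(0, (180))]
  branch[1] choose=2:
    H0 returns (0, (180))
    H1 returns (0, (180))
    H2 returns [(0, (180))]
  branch[2] choose=5:
    H0 returns (0, (180))
    H1 returns (0, (180))
    H2 returns [(0, (180))]
= [(0, (180)), (0, (180)), (0, (180))]

Answer: [(0, (180)), (0, (180)), (0, (180))]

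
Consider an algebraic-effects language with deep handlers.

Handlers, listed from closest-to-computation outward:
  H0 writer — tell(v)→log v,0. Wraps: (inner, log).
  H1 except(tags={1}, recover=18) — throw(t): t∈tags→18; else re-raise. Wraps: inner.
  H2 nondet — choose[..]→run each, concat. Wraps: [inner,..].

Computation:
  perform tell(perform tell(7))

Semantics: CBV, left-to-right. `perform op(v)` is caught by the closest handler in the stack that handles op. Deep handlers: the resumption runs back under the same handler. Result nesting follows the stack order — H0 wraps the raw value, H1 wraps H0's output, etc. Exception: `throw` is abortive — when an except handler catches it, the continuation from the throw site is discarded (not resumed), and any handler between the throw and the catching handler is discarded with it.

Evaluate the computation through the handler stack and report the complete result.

Answer: [(0, (7, 0))]

Evaluation trace:
tell(7) @ H0 ⇒ log+=7
tell(0) @ H0 ⇒ log+=0
H0 returns (0, (7, 0))
H1 returns (0, (7, 0))
H2 returns [(0, (7, 0))]
= [(0, (7, 0))]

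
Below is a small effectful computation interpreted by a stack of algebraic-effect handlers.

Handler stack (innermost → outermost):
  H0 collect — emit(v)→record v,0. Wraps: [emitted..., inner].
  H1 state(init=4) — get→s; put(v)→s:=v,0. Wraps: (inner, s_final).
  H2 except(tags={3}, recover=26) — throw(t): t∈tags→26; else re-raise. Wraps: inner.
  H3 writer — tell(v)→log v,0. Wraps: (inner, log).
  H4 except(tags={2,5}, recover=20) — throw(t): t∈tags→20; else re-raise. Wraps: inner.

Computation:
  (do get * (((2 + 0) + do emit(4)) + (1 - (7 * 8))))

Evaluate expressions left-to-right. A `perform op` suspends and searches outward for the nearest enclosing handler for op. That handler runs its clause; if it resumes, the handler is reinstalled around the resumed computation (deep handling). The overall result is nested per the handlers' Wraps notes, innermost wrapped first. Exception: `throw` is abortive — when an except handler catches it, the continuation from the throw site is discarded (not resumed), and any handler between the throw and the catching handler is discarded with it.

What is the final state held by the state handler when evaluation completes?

Working:
get @ H1 ⇒ 4
emit(4) @ H0 ⇒ out+=4
H0 returns [4, -212]
H1 returns ([4, -212], 4)
H2 returns ([4, -212], 4)
H3 returns (([4, -212], 4), ())
H4 returns (([4, -212], 4), ())
= (([4, -212], 4), ())

Answer: 4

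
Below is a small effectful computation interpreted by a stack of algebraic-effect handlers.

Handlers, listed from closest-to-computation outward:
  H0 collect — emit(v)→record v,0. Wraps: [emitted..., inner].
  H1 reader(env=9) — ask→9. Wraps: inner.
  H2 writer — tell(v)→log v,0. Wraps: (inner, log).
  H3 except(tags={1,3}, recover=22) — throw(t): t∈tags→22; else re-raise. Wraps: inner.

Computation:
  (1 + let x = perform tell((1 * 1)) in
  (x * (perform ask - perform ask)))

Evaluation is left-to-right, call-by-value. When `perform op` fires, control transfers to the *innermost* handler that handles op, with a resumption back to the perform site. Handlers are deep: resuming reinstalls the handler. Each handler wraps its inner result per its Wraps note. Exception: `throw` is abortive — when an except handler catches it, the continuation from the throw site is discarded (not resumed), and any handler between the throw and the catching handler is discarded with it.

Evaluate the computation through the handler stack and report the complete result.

Evaluation trace:
tell(1) @ H2 ⇒ log+=1
ask @ H1 ⇒ 9
ask @ H1 ⇒ 9
H0 returns [1]
H1 returns [1]
H2 returns ([1], (1))
H3 returns ([1], (1))
= ([1], (1))

Answer: ([1], (1))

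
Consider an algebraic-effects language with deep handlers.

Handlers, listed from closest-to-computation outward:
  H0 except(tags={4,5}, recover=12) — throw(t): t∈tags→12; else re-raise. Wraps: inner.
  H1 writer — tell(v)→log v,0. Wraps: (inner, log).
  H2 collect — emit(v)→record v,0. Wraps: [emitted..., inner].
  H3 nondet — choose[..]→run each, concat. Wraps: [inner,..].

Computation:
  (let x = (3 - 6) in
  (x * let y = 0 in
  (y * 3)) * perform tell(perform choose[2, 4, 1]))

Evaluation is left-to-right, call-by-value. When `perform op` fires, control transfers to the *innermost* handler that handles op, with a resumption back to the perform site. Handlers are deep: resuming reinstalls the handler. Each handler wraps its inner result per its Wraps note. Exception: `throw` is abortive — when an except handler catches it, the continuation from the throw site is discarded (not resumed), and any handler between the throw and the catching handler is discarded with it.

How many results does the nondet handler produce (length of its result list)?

Answer: 3

Step-by-step:
choose[2, 4, 1] @ H3
  branch[0] choose=2:
    tell(2) @ H1 ⇒ log+=2
    H0 returns 0
    H1 returns (0, (2))
    H2 returns [(0, (2))]
    H3 returns [[(0, (2))]]
  branch[1] choose=4:
    tell(4) @ H1 ⇒ log+=4
    H0 returns 0
    H1 returns (0, (4))
    H2 returns [(0, (4))]
    H3 returns [[(0, (4))]]
  branch[2] choose=1:
    tell(1) @ H1 ⇒ log+=1
    H0 returns 0
    H1 returns (0, (1))
    H2 returns [(0, (1))]
    H3 returns [[(0, (1))]]
= [[(0, (2))], [(0, (4))], [(0, (1))]]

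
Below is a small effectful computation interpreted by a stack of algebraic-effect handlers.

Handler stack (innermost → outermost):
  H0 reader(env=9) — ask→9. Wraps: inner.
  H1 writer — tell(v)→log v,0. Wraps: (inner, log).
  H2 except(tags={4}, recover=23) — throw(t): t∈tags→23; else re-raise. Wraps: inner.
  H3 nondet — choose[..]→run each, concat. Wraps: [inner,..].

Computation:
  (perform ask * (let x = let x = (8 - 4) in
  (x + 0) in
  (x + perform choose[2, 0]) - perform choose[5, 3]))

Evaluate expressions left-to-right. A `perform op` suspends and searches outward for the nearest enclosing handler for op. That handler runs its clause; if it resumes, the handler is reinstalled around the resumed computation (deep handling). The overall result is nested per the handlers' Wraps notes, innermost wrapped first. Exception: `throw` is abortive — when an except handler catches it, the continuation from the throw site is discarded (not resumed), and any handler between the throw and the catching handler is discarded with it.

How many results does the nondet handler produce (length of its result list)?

Answer: 4

Step-by-step:
ask @ H0 ⇒ 9
choose[2, 0] @ H3
  branch[0] choose=2:
    choose[5, 3] @ H3
      branch[0] choose=5:
        H0 returns 9
        H1 returns (9, ())
        H2 returns (9, ())
        H3 returns [(9, ())]
      branch[1] choose=3:
        H0 returns 27
        H1 returns (27, ())
        H2 returns (27, ())
        H3 returns [(27, ())]
  branch[1] choose=0:
    choose[5, 3] @ H3
      branch[0] choose=5:
        H0 returns -9
        H1 returns (-9, ())
        H2 returns (-9, ())
        H3 returns [(-9, ())]
      branch[1] choose=3:
        H0 returns 9
        H1 returns (9, ())
        H2 returns (9, ())
        H3 returns [(9, ())]
= [(9, ()), (27, ()), (-9, ()), (9, ())]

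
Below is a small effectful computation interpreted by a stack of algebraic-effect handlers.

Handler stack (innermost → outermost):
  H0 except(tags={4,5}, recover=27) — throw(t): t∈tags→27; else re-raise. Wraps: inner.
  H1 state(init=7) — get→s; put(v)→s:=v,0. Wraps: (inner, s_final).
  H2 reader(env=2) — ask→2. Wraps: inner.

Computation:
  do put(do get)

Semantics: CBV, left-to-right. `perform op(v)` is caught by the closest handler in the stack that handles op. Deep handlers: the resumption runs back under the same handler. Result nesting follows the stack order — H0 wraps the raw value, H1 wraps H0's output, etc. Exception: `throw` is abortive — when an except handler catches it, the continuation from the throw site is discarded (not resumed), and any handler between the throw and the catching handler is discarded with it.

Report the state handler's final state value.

Step-by-step:
get @ H1 ⇒ 7
put(7) @ H1 ⇒ s:=7
H0 returns 0
H1 returns (0, 7)
H2 returns (0, 7)
= (0, 7)

Answer: 7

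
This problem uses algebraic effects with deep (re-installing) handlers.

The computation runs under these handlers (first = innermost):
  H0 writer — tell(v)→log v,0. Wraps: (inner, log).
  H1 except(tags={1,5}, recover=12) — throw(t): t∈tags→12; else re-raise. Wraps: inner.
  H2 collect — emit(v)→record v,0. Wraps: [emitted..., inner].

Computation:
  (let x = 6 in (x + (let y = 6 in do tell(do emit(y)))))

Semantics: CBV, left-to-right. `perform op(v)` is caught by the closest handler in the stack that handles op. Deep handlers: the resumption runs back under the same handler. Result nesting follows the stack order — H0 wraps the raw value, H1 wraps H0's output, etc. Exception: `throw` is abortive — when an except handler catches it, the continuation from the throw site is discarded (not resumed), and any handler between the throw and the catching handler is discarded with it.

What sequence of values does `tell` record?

Answer: (0)

Step-by-step:
emit(6) @ H2 ⇒ out+=6
tell(0) @ H0 ⇒ log+=0
H0 returns (6, (0))
H1 returns (6, (0))
H2 returns [6, (6, (0))]
= [6, (6, (0))]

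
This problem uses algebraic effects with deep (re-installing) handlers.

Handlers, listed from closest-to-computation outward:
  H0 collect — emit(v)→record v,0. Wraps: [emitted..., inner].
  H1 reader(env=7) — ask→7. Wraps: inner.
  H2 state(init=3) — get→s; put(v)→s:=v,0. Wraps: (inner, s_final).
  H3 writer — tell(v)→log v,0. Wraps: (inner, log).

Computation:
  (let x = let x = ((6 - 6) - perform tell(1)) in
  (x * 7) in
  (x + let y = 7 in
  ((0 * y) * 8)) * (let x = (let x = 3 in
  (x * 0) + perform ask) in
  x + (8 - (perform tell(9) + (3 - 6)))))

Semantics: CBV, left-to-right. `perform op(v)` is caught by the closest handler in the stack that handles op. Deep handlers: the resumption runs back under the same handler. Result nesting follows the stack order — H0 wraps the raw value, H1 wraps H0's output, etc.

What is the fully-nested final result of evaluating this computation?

Step-by-step:
tell(1) @ H3 ⇒ log+=1
ask @ H1 ⇒ 7
tell(9) @ H3 ⇒ log+=9
H0 returns [0]
H1 returns [0]
H2 returns ([0], 3)
H3 returns (([0], 3), (1, 9))
= (([0], 3), (1, 9))

Answer: (([0], 3), (1, 9))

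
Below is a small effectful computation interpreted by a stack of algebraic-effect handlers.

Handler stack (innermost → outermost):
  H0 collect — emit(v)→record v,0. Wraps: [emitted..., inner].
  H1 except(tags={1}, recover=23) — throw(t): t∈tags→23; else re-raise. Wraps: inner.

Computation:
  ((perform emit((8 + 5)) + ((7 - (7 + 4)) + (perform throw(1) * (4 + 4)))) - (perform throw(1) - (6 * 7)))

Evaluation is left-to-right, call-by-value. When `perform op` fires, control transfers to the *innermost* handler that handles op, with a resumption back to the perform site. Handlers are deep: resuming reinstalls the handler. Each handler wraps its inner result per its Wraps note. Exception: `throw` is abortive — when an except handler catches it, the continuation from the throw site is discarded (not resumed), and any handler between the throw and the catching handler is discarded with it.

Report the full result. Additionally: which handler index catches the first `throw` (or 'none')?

Answer: 23 ; first throw caught by: H1

Step-by-step:
emit(13) @ H0 ⇒ out+=13
throw(1) @ H1 caught ⇒ 23
= 23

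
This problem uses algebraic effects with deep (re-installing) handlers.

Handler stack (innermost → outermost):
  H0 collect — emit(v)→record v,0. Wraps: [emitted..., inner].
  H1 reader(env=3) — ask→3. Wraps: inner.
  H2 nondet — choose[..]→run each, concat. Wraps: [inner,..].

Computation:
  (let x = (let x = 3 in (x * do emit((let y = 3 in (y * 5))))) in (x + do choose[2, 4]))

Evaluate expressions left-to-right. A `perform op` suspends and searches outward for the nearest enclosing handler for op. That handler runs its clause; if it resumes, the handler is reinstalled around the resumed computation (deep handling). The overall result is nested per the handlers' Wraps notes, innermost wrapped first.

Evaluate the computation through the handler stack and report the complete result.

Working:
emit(15) @ H0 ⇒ out+=15
choose[2, 4] @ H2
  branch[0] choose=2:
    H0 returns [15, 2]
    H1 returns [15, 2]
    H2 returns [[15, 2]]
  branch[1] choose=4:
    H0 returns [15, 4]
    H1 returns [15, 4]
    H2 returns [[15, 4]]
= [[15, 2], [15, 4]]

Answer: [[15, 2], [15, 4]]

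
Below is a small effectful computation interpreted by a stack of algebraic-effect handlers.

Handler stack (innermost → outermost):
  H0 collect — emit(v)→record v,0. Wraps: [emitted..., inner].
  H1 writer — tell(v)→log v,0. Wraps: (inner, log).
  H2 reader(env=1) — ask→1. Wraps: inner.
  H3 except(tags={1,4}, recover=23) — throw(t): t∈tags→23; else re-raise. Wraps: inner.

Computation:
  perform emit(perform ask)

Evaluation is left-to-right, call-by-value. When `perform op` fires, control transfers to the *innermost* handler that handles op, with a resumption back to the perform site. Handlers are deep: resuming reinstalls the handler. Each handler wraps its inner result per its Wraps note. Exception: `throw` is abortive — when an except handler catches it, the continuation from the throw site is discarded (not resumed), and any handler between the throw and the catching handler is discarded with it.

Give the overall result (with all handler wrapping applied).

Answer: ([1, 0], ())

Evaluation trace:
ask @ H2 ⇒ 1
emit(1) @ H0 ⇒ out+=1
H0 returns [1, 0]
H1 returns ([1, 0], ())
H2 returns ([1, 0], ())
H3 returns ([1, 0], ())
= ([1, 0], ())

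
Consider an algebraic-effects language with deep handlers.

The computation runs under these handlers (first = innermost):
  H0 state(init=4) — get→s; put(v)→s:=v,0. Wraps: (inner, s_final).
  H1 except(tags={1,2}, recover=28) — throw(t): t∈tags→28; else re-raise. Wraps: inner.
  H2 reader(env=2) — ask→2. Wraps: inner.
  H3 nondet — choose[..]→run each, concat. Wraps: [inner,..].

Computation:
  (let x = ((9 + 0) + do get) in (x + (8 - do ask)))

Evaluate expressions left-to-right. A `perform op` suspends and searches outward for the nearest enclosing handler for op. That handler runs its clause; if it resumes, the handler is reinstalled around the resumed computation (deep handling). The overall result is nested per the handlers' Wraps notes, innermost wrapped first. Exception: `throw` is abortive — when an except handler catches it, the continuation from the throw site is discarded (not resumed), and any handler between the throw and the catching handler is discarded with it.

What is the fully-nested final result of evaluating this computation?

Evaluation trace:
get @ H0 ⇒ 4
ask @ H2 ⇒ 2
H0 returns (19, 4)
H1 returns (19, 4)
H2 returns (19, 4)
H3 returns [(19, 4)]
= [(19, 4)]

Answer: [(19, 4)]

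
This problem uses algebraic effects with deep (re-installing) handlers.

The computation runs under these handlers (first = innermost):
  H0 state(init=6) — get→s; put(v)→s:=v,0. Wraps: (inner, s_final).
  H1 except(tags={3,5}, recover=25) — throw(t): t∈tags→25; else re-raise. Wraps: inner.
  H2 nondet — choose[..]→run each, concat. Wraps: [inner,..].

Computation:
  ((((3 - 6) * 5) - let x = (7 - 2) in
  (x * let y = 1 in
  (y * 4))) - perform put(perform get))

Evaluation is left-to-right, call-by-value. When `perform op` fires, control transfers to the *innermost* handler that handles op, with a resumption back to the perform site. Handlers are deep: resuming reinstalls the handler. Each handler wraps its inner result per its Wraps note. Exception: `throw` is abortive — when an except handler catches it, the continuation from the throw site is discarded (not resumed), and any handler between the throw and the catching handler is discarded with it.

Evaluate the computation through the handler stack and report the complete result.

Answer: [(-35, 6)]

Step-by-step:
get @ H0 ⇒ 6
put(6) @ H0 ⇒ s:=6
H0 returns (-35, 6)
H1 returns (-35, 6)
H2 returns [(-35, 6)]
= [(-35, 6)]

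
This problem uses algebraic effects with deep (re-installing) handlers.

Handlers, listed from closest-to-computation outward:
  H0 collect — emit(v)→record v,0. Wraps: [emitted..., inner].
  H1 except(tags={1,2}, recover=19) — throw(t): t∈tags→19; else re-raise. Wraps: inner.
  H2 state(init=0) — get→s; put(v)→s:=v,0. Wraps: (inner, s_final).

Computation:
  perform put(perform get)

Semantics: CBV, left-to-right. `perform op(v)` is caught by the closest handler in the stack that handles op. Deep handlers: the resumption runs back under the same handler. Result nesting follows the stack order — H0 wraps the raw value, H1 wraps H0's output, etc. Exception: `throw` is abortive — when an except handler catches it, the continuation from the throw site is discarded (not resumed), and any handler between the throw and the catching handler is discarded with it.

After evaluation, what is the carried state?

Answer: 0

Evaluation trace:
get @ H2 ⇒ 0
put(0) @ H2 ⇒ s:=0
H0 returns [0]
H1 returns [0]
H2 returns ([0], 0)
= ([0], 0)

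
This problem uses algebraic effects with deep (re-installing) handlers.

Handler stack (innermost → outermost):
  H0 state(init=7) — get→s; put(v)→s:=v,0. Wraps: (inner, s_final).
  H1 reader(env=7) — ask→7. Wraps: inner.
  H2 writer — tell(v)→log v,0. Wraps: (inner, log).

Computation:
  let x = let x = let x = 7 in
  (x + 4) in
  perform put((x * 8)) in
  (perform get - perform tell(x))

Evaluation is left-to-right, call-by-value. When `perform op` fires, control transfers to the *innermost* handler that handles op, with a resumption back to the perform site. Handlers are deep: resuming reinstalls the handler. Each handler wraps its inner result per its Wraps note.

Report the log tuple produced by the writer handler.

Step-by-step:
put(88) @ H0 ⇒ s:=88
get @ H0 ⇒ 88
tell(0) @ H2 ⇒ log+=0
H0 returns (88, 88)
H1 returns (88, 88)
H2 returns ((88, 88), (0))
= ((88, 88), (0))

Answer: (0)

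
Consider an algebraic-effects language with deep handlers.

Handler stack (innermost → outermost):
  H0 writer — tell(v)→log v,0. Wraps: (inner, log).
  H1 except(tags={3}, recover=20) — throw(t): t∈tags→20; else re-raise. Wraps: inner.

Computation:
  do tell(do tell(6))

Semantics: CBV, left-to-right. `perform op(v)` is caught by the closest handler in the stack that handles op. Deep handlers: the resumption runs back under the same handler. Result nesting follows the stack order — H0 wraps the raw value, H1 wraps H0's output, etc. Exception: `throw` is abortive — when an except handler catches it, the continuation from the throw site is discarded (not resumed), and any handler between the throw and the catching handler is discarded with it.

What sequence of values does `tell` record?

Working:
tell(6) @ H0 ⇒ log+=6
tell(0) @ H0 ⇒ log+=0
H0 returns (0, (6, 0))
H1 returns (0, (6, 0))
= (0, (6, 0))

Answer: (6, 0)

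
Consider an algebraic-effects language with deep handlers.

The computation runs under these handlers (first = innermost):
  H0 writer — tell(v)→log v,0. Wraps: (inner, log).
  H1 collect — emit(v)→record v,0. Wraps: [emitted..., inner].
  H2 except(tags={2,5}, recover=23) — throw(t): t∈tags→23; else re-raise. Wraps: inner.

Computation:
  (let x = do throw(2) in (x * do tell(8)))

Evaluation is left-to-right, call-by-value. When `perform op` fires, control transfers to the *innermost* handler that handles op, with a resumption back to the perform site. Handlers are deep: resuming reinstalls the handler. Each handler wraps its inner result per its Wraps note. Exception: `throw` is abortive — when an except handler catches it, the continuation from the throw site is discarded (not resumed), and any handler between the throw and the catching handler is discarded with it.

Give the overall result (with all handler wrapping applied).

Answer: 23

Evaluation trace:
throw(2) @ H2 caught ⇒ 23
= 23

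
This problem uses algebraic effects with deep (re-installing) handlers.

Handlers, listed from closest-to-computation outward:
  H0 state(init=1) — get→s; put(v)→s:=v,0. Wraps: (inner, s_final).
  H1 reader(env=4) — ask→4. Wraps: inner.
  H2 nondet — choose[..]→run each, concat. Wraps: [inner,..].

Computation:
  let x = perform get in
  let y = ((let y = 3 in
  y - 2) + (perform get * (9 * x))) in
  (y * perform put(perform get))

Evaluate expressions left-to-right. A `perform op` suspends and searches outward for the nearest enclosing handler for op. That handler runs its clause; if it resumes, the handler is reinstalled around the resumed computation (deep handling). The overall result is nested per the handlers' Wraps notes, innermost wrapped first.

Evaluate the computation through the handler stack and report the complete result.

Answer: [(0, 1)]

Working:
get @ H0 ⇒ 1
get @ H0 ⇒ 1
get @ H0 ⇒ 1
put(1) @ H0 ⇒ s:=1
H0 returns (0, 1)
H1 returns (0, 1)
H2 returns [(0, 1)]
= [(0, 1)]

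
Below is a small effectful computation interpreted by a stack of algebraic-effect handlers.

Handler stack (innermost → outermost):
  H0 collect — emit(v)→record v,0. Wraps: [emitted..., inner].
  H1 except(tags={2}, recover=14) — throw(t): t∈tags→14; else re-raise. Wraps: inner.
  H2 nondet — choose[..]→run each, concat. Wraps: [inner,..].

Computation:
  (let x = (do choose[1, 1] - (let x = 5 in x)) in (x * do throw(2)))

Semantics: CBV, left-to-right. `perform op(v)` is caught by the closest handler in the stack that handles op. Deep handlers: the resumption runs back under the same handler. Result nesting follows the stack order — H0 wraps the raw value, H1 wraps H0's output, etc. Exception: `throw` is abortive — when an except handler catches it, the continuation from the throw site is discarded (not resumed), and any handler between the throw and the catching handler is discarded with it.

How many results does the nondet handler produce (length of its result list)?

Answer: 2

Step-by-step:
choose[1, 1] @ H2
  branch[0] choose=1:
    throw(2) @ H1 caught ⇒ 14
    H2 returns [14]
  branch[1] choose=1:
    throw(2) @ H1 caught ⇒ 14
    H2 returns [14]
= [14, 14]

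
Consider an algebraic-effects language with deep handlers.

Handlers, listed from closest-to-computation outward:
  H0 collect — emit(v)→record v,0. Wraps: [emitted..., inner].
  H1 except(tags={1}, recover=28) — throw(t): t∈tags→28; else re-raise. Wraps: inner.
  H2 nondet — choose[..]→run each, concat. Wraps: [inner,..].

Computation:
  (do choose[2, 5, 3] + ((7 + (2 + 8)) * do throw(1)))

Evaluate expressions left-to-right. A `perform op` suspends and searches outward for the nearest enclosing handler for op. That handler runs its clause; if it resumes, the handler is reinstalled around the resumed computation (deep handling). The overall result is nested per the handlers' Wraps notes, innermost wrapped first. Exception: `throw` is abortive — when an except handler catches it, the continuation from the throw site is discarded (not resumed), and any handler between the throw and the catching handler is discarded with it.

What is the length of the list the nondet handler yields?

Answer: 3

Evaluation trace:
choose[2, 5, 3] @ H2
  branch[0] choose=2:
    throw(1) @ H1 caught ⇒ 28
    H2 returns [28]
  branch[1] choose=5:
    throw(1) @ H1 caught ⇒ 28
    H2 returns [28]
  branch[2] choose=3:
    throw(1) @ H1 caught ⇒ 28
    H2 returns [28]
= [28, 28, 28]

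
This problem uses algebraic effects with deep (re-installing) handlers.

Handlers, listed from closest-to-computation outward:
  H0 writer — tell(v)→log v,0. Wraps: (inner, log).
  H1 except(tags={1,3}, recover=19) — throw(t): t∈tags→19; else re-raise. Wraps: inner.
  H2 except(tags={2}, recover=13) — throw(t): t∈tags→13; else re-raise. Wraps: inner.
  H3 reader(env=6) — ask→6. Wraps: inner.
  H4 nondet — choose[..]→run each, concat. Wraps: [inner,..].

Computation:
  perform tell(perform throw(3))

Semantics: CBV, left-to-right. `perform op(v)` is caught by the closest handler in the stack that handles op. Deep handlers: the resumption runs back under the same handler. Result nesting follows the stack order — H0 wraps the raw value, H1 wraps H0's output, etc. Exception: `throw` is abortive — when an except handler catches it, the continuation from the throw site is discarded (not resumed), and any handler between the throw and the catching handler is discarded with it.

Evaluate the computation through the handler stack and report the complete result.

Answer: [19]

Step-by-step:
throw(3) @ H1 caught ⇒ 19
H2 returns 19
H3 returns 19
H4 returns [19]
= [19]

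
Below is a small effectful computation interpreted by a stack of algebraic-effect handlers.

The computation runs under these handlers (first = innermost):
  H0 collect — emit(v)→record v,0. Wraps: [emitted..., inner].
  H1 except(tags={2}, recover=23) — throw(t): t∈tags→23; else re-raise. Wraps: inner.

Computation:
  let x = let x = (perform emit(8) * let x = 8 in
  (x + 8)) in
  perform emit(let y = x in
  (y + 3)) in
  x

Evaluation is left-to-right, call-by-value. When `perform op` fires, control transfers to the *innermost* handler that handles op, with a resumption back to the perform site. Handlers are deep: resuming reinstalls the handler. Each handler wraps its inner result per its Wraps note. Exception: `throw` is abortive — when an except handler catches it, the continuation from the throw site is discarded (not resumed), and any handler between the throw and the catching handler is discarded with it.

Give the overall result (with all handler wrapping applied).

Step-by-step:
emit(8) @ H0 ⇒ out+=8
emit(3) @ H0 ⇒ out+=3
H0 returns [8, 3, 0]
H1 returns [8, 3, 0]
= [8, 3, 0]

Answer: [8, 3, 0]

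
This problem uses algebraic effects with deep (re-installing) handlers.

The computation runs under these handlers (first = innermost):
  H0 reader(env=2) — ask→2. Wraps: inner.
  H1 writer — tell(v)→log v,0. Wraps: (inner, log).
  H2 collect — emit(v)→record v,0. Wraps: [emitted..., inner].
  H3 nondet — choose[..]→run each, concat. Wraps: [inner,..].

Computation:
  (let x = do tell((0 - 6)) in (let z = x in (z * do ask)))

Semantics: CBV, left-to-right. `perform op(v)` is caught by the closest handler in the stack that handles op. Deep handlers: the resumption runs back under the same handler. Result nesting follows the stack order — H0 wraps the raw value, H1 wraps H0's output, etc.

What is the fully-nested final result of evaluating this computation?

Answer: [[(0, (-6))]]

Evaluation trace:
tell(-6) @ H1 ⇒ log+=-6
ask @ H0 ⇒ 2
H0 returns 0
H1 returns (0, (-6))
H2 returns [(0, (-6))]
H3 returns [[(0, (-6))]]
= [[(0, (-6))]]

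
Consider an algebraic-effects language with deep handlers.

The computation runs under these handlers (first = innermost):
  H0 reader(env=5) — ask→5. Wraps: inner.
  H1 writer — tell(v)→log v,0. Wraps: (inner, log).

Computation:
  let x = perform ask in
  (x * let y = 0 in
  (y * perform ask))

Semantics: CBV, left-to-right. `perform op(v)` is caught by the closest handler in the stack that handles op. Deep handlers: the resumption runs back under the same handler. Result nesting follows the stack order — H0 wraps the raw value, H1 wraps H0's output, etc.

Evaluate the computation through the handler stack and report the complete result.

Answer: (0, ())

Evaluation trace:
ask @ H0 ⇒ 5
ask @ H0 ⇒ 5
H0 returns 0
H1 returns (0, ())
= (0, ())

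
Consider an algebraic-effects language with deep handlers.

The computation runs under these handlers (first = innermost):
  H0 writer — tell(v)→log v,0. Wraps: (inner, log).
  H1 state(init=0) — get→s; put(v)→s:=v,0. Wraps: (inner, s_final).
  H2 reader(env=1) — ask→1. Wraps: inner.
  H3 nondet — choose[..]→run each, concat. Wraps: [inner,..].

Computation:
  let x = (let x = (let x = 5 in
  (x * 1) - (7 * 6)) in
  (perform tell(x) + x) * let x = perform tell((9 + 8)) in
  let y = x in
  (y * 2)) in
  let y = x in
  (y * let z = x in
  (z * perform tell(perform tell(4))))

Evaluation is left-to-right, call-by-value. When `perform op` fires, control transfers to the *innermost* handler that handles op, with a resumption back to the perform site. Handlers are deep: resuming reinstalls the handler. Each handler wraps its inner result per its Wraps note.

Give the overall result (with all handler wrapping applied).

Answer: [((0, (-37, 17, 4, 0)), 0)]

Step-by-step:
tell(-37) @ H0 ⇒ log+=-37
tell(17) @ H0 ⇒ log+=17
tell(4) @ H0 ⇒ log+=4
tell(0) @ H0 ⇒ log+=0
H0 returns (0, (-37, 17, 4, 0))
H1 returns ((0, (-37, 17, 4, 0)), 0)
H2 returns ((0, (-37, 17, 4, 0)), 0)
H3 returns [((0, (-37, 17, 4, 0)), 0)]
= [((0, (-37, 17, 4, 0)), 0)]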